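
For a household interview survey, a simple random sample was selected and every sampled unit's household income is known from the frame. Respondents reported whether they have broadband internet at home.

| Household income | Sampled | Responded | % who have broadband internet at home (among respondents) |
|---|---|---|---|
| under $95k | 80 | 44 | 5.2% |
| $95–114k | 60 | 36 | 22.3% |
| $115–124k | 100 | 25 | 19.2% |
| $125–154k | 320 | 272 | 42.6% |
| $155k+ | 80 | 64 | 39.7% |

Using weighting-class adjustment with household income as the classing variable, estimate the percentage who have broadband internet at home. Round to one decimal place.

Response rates by class: under $95k 44/80 = 55%, $95–114k 36/60 = 60%, $115–124k 25/100 = 25%, $125–154k 272/320 = 85%, $155k+ 64/80 = 80%.
Weighting each respondent by the inverse class response rate inflates each class back to its sampled size, so the class weight is n_sampled:
  under $95k: 80 × 5.2 = 416
  $95–114k: 60 × 22.3 = 1338
  $115–124k: 100 × 19.2 = 1920
  $125–154k: 320 × 42.6 = 13,632
  $155k+: 80 × 39.7 = 3176
Adjusted estimate = 20,482 / 640 = 32.0031 → 32.0%.

32.0%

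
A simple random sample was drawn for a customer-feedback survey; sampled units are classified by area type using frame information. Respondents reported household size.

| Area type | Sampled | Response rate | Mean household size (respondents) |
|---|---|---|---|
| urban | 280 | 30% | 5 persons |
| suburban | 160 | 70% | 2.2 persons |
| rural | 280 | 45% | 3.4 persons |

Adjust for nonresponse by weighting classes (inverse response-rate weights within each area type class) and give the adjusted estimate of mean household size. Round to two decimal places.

Weighting each respondent by the inverse class response rate inflates each class back to its sampled size, so the class weight is n_sampled:
  urban: 280 × 5 = 1400
  suburban: 160 × 2.2 = 352
  rural: 280 × 3.4 = 952
Adjusted estimate = 2704 / 720 = 3.75556 → 3.76.

3.76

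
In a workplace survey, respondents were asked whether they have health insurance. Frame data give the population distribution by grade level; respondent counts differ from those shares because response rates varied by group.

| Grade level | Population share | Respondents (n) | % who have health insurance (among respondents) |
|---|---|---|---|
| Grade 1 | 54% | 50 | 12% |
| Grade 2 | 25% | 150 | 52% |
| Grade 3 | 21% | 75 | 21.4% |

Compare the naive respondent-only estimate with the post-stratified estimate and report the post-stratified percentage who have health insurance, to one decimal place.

24.0%

Naive respondent-only estimate (weights = respondent counts):
  (50/275)×12 + (150/275)×52 + (75/275)×21.4 = 36.3818%
Post-stratified estimate weights by population shares:
  0.54×12 + 0.25×52 + 0.21×21.4 = 23.974%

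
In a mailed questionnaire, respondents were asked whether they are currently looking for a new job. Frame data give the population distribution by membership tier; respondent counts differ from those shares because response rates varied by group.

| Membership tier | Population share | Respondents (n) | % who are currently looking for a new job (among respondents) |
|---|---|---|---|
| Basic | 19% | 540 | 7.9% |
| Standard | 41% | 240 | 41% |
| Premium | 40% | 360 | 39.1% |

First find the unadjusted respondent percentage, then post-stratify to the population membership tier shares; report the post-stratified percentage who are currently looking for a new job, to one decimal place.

Naive respondent-only estimate (weights = respondent counts):
  (540/1140)×7.9 + (240/1140)×41 + (360/1140)×39.1 = 24.7211%
Reweighting by population membership tier shares:
  0.19×7.9 + 0.41×41 + 0.4×39.1 = 33.951%

34.0%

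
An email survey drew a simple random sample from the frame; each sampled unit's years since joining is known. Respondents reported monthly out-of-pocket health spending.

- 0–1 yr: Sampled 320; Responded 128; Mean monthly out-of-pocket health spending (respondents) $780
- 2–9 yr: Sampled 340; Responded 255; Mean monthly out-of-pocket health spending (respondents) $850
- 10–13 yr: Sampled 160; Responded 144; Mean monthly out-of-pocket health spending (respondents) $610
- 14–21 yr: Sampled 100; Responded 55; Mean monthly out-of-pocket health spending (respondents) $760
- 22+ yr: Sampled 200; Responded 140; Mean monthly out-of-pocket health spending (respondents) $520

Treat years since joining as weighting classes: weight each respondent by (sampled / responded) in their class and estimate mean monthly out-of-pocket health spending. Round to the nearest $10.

Response rates by class: 0–1 yr 128/320 = 40%, 2–9 yr 255/340 = 75%, 10–13 yr 144/160 = 90%, 14–21 yr 55/100 = 55%, 22+ yr 140/200 = 70%.
Each respondent's weight = sampled/responded in their class; summing within a class gives n_sampled, so:
  0–1 yr: 320 × 780 = 249,600
  2–9 yr: 340 × 850 = 289,000
  10–13 yr: 160 × 610 = 97,600
  14–21 yr: 100 × 760 = 76,000
  22+ yr: 200 × 520 = 104,000
Adjusted estimate = 816,200 / 1,120 = 728.75 → $730.

$730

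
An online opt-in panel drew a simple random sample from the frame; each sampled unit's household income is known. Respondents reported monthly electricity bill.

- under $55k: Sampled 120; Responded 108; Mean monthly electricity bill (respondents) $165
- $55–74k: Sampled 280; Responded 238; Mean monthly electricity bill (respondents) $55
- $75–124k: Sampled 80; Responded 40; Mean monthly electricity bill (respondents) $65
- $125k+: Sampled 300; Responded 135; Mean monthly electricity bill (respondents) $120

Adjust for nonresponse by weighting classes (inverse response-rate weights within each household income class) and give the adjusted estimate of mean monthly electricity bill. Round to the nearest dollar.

$98

Response rates by class: under $55k 108/120 = 90%, $55–74k 238/280 = 85%, $75–124k 40/80 = 50%, $125k+ 135/300 = 45%.
Each respondent's weight = sampled/responded in their class; summing within a class gives n_sampled, so:
  under $55k: 120 × 165 = 19,800
  $55–74k: 280 × 55 = 15,400
  $75–124k: 80 × 65 = 5200
  $125k+: 300 × 120 = 36,000
Adjusted estimate = 76,400 / 780 = 97.9487 → $98.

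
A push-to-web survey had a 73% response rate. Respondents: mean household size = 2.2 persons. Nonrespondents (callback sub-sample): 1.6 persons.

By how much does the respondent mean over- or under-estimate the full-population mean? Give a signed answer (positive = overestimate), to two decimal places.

Nonresponse fraction = 1 − 0.73 = 0.27.
Bias = (nonresponse fraction) × (respondent mean − nonrespondent mean)
     = 0.27 × (2.2 − 1.6) = 0.27 × 0.6 = 0.162.

+0.16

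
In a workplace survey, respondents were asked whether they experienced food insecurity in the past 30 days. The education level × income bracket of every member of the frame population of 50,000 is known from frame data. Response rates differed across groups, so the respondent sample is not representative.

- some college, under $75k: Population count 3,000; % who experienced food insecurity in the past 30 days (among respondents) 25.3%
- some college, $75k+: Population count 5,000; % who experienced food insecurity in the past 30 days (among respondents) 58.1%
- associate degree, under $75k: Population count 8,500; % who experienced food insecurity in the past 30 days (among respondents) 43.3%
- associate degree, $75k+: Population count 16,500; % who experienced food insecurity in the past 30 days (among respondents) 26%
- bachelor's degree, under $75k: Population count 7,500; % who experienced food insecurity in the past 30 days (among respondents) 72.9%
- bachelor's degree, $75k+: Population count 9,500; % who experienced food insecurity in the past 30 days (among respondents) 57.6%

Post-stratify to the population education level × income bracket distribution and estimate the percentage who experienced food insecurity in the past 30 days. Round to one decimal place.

Post-stratification weights by population share, not respondent share:
  some college, under $75k: (3,000/50,000) × 25.3 = 1.518
  some college, $75k+: (5,000/50,000) × 58.1 = 5.81
  associate degree, under $75k: (8,500/50,000) × 43.3 = 7.361
  associate degree, $75k+: (16,500/50,000) × 26 = 8.58
  bachelor's degree, under $75k: (7,500/50,000) × 72.9 = 10.935
  bachelor's degree, $75k+: (9,500/50,000) × 57.6 = 10.944
Post-stratified estimate = 45.148 → 45.1%.

45.1%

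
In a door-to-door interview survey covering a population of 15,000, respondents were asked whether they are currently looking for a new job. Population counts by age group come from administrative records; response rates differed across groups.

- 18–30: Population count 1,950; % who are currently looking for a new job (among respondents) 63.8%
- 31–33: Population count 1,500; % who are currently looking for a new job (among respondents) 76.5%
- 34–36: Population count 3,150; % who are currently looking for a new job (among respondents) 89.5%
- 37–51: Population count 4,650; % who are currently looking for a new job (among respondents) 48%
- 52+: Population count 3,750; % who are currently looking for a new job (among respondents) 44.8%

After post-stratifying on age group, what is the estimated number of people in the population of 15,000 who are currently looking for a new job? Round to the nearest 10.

9,120

Each cell contributes its population count × the respondent rate:
  18–30: 1,950 × 63.8% = 1244.1
  31–33: 1,500 × 76.5% = 1147.5
  34–36: 3,150 × 89.5% = 2819.25
  37–51: 4,650 × 48% = 2232
  52+: 3,750 × 44.8% = 1680
Estimated total = 9122.85 → 9,120.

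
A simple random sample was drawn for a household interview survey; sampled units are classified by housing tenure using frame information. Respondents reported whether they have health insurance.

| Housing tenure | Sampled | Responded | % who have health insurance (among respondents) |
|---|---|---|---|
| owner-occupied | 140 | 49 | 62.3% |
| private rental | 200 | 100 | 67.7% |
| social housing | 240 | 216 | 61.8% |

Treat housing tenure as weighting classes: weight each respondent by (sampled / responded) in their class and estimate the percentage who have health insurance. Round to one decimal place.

64.0%

Class response rates: owner-occupied 49/140 = 35%, private rental 100/200 = 50%, social housing 216/240 = 90%.
With weight = n_sampled/n_responded per class, the weighted class total is n_sampled:
  owner-occupied: 140 × 62.3 = 8722
  private rental: 200 × 67.7 = 13,540
  social housing: 240 × 61.8 = 14,832
Adjusted estimate = 37,094 / 580 = 63.9552 → 64.0%.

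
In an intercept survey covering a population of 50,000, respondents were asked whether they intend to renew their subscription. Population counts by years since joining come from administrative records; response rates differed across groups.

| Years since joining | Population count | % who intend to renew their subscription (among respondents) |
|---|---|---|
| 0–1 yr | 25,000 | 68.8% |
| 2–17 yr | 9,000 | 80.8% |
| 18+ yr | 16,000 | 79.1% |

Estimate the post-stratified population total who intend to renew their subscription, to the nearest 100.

Apply each group's respondent rate to its population count:
  0–1 yr: 25,000 × 68.8% = 17,200
  2–17 yr: 9,000 × 80.8% = 7272
  18+ yr: 16,000 × 79.1% = 12,656
Estimated total = 37,128 → 37,100.

37,100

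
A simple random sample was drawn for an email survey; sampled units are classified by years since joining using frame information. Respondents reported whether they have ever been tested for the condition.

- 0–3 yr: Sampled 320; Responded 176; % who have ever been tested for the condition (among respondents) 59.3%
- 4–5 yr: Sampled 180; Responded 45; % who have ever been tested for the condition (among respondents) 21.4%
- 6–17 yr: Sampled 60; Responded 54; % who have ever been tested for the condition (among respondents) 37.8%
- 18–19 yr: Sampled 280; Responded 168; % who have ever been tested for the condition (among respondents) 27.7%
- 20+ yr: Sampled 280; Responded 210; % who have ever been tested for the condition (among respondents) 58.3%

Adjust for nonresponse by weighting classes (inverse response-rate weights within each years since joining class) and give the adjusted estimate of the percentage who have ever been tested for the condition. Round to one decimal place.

43.9%

Class response rates: 0–3 yr 176/320 = 55%, 4–5 yr 45/180 = 25%, 6–17 yr 54/60 = 90%, 18–19 yr 168/280 = 60%, 20+ yr 210/280 = 75%.
Inverse-response-rate weighting restores each class to its sampled count, so class totals weight by n_sampled:
  0–3 yr: 320 × 59.3 = 18,976
  4–5 yr: 180 × 21.4 = 3852
  6–17 yr: 60 × 37.8 = 2268
  18–19 yr: 280 × 27.7 = 7756
  20+ yr: 280 × 58.3 = 16,324
Adjusted estimate = 49,176 / 1,120 = 43.9071 → 43.9%.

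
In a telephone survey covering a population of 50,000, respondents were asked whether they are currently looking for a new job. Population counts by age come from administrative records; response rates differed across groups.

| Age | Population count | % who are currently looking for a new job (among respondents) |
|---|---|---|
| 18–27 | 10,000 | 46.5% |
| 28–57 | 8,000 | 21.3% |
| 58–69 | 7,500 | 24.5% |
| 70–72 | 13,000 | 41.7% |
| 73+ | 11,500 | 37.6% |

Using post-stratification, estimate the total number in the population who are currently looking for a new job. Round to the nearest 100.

17,900

Each cell contributes its population count × the respondent rate:
  18–27: 10,000 × 46.5% = 4650
  28–57: 8,000 × 21.3% = 1704
  58–69: 7,500 × 24.5% = 1837.5
  70–72: 13,000 × 41.7% = 5421
  73+: 11,500 × 37.6% = 4324
Estimated total = 17936.5 → 17,900.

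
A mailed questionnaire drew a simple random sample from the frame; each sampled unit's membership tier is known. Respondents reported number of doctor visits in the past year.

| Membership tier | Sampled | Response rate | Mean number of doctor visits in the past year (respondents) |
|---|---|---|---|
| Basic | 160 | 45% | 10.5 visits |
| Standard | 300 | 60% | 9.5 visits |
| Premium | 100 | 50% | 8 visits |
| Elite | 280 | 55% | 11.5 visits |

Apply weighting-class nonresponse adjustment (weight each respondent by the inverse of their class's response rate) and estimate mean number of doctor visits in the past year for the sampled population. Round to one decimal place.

Inverse-response-rate weighting restores each class to its sampled count, so class totals weight by n_sampled:
  Basic: 160 × 10.5 = 1680
  Standard: 300 × 9.5 = 2850
  Premium: 100 × 8 = 800
  Elite: 280 × 11.5 = 3220
Adjusted estimate = 8550 / 840 = 10.1786 → 10.2.

10.2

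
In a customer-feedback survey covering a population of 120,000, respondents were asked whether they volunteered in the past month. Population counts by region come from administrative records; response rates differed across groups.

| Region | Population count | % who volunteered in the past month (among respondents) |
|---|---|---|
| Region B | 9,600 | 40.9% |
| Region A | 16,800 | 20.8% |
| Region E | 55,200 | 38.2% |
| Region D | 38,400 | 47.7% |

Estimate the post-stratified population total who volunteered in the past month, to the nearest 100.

46,800

Estimated count per cell = population count × respondent percentage:
  Region B: 9,600 × 40.9% = 3926.4
  Region A: 16,800 × 20.8% = 3494.4
  Region E: 55,200 × 38.2% = 21086.4
  Region D: 38,400 × 47.7% = 18316.8
Estimated total = 46,824 → 46,800.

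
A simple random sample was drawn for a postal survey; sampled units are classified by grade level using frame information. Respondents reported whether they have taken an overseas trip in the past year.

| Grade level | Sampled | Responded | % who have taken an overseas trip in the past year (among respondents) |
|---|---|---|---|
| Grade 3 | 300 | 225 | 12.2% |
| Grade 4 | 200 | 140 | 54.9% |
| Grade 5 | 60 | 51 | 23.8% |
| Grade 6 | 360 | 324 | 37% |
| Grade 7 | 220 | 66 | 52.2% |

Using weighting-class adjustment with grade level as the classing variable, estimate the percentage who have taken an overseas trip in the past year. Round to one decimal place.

35.9%

Response rates by class: Grade 3 225/300 = 75%, Grade 4 140/200 = 70%, Grade 5 51/60 = 85%, Grade 6 324/360 = 90%, Grade 7 66/220 = 30%.
Weighting each respondent by the inverse class response rate inflates each class back to its sampled size, so the class weight is n_sampled:
  Grade 3: 300 × 12.2 = 3660
  Grade 4: 200 × 54.9 = 10,980
  Grade 5: 60 × 23.8 = 1428
  Grade 6: 360 × 37 = 13,320
  Grade 7: 220 × 52.2 = 11,484
Adjusted estimate = 40,872 / 1,140 = 35.8526 → 35.9%.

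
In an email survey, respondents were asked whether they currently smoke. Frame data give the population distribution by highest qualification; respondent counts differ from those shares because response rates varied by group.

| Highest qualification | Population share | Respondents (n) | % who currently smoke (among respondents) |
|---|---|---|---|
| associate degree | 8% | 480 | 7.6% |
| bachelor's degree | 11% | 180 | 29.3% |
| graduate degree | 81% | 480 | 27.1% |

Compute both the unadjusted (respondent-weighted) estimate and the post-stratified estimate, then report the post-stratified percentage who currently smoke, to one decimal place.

25.8%

Naive respondent-only estimate (weights = respondent counts):
  (480/1140)×7.6 + (180/1140)×29.3 + (480/1140)×27.1 = 19.2368%
Reweighting by population highest qualification shares:
  0.08×7.6 + 0.11×29.3 + 0.81×27.1 = 25.782%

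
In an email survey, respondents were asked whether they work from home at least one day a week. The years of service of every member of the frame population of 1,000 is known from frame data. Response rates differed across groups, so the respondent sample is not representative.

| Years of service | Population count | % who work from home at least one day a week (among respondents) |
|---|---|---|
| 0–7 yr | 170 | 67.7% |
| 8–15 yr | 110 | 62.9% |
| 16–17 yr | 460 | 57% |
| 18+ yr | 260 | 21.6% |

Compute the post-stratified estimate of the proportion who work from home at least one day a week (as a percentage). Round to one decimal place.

Post-stratification weights by population share, not respondent share:
  0–7 yr: (170/1,000) × 67.7 = 11.509
  8–15 yr: (110/1,000) × 62.9 = 6.919
  16–17 yr: (460/1,000) × 57 = 26.22
  18+ yr: (260/1,000) × 21.6 = 5.616
Post-stratified estimate = 50.264 → 50.3%.

50.3%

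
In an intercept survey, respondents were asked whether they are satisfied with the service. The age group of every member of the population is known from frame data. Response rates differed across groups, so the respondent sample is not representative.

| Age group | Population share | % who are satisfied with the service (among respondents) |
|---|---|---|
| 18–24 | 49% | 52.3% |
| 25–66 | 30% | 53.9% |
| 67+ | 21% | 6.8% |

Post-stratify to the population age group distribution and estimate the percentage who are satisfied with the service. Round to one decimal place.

43.2%

Each cell contributes population-share × respondent value:
  18–24: 0.49 × 52.3 = 25.627
  25–66: 0.3 × 53.9 = 16.17
  67+: 0.21 × 6.8 = 1.428
Post-stratified estimate = 43.225 → 43.2%.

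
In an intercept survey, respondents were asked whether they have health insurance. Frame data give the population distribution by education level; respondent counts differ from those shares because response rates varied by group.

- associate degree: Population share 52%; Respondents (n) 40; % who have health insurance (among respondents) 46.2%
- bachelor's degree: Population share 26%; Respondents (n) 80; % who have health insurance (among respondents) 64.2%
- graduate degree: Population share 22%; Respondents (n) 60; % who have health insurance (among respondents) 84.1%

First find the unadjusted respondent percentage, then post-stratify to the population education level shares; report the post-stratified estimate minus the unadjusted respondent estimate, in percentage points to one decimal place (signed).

-7.6 percentage points

Unadjusted (pooled respondent) estimate weights by respondent counts:
  (40/180)×46.2 + (80/180)×64.2 + (60/180)×84.1 = 66.8333%
Post-stratified estimate weights by population shares:
  0.52×46.2 + 0.26×64.2 + 0.22×84.1 = 59.218%
Difference = 59.218 − 66.8333 = -7.6153 pp.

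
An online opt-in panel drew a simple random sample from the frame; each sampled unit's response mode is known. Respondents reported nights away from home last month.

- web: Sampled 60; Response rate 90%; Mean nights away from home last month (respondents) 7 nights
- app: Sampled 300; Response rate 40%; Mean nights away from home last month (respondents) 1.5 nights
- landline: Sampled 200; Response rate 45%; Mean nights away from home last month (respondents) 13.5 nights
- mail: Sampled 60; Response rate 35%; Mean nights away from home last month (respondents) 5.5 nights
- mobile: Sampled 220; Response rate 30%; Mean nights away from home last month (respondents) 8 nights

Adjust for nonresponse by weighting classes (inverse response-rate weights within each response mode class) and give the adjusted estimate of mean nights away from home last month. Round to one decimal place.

6.7

Weighting each respondent by the inverse class response rate inflates each class back to its sampled size, so the class weight is n_sampled:
  web: 60 × 7 = 420
  app: 300 × 1.5 = 450
  landline: 200 × 13.5 = 2700
  mail: 60 × 5.5 = 330
  mobile: 220 × 8 = 1760
Adjusted estimate = 5660 / 840 = 6.7381 → 6.7.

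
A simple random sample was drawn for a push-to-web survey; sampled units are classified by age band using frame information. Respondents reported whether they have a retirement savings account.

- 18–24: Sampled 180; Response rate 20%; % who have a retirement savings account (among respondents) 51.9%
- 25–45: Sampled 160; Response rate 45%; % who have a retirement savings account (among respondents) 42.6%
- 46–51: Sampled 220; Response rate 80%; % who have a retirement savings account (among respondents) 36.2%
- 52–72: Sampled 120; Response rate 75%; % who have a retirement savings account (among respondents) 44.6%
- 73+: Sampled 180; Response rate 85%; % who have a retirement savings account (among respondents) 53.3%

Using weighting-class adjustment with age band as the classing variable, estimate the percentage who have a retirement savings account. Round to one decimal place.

45.4%

With weight = n_sampled/n_responded per class, the weighted class total is n_sampled:
  18–24: 180 × 51.9 = 9342
  25–45: 160 × 42.6 = 6816
  46–51: 220 × 36.2 = 7964
  52–72: 120 × 44.6 = 5352
  73+: 180 × 53.3 = 9594
Adjusted estimate = 39,068 / 860 = 45.4279 → 45.4%.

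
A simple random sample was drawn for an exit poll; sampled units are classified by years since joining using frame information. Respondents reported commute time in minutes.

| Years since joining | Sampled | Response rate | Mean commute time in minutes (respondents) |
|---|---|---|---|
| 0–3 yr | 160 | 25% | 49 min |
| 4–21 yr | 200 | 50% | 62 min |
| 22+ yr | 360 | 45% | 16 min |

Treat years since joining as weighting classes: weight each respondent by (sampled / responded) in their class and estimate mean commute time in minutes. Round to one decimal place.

Inverse-response-rate weighting restores each class to its sampled count, so class totals weight by n_sampled:
  0–3 yr: 160 × 49 = 7840
  4–21 yr: 200 × 62 = 12,400
  22+ yr: 360 × 16 = 5760
Adjusted estimate = 26,000 / 720 = 36.1111 → 36.1.

36.1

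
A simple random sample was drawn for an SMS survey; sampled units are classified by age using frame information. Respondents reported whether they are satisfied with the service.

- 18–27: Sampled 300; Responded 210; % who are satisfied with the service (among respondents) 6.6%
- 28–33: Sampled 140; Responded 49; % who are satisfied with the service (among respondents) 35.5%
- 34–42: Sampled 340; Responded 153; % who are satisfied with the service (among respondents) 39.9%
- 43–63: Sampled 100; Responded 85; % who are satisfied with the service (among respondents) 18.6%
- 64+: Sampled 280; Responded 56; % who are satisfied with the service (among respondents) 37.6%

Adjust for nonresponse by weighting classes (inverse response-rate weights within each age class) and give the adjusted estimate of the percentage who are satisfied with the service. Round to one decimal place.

28.4%

Response rates by class: 18–27 210/300 = 70%, 28–33 49/140 = 35%, 34–42 153/340 = 45%, 43–63 85/100 = 85%, 64+ 56/280 = 20%.
Inverse-response-rate weighting restores each class to its sampled count, so class totals weight by n_sampled:
  18–27: 300 × 6.6 = 1980
  28–33: 140 × 35.5 = 4970
  34–42: 340 × 39.9 = 13,566
  43–63: 100 × 18.6 = 1860
  64+: 280 × 37.6 = 10,528
Adjusted estimate = 32,904 / 1,160 = 28.3655 → 28.4%.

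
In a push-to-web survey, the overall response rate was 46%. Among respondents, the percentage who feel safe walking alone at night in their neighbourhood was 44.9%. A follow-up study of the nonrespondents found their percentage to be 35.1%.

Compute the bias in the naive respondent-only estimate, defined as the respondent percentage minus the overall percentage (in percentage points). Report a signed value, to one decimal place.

+5.3 percentage points

Nonresponse fraction = 1 − 0.46 = 0.54.
Bias = (nonresponse fraction) × (respondent percentage − nonrespondent percentage)
     = 0.54 × (44.9 − 35.1) = 0.54 × 9.8 = 5.292.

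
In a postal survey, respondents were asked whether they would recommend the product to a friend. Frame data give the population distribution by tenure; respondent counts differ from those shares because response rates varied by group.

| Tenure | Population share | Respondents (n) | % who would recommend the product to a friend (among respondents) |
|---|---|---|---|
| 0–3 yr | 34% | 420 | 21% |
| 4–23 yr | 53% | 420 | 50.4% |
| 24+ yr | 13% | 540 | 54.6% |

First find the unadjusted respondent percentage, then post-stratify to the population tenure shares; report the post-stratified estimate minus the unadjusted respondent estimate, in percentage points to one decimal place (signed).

Without adjustment, the pooled respondent share is:
  (420/1380)×21 + (420/1380)×50.4 + (540/1380)×54.6 = 43.0957%
Post-stratifying to population shares instead:
  0.34×21 + 0.53×50.4 + 0.13×54.6 = 40.95%
Difference = 40.95 − 43.0957 = -2.1457 pp.

-2.1 percentage points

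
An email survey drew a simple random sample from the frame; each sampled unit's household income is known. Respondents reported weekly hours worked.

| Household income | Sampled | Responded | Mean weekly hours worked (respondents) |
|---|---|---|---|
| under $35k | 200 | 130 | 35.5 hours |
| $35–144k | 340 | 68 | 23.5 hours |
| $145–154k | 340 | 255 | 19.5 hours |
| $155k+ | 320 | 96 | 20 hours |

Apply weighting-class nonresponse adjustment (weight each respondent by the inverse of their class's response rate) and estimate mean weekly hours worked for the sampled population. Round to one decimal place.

Class response rates: under $35k 130/200 = 65%, $35–144k 68/340 = 20%, $145–154k 255/340 = 75%, $155k+ 96/320 = 30%.
Weighting each respondent by the inverse class response rate inflates each class back to its sampled size, so the class weight is n_sampled:
  under $35k: 200 × 35.5 = 7100
  $35–144k: 340 × 23.5 = 7990
  $145–154k: 340 × 19.5 = 6630
  $155k+: 320 × 20 = 6400
Adjusted estimate = 28,120 / 1,200 = 23.4333 → 23.4.

23.4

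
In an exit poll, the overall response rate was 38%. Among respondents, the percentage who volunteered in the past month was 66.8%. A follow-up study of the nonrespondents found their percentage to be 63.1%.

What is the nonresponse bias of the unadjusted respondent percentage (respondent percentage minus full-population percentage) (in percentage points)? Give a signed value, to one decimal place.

Nonresponse fraction = 1 − 0.38 = 0.62.
Bias = (nonresponse fraction) × (respondent percentage − nonrespondent percentage)
     = 0.62 × (66.8 − 63.1) = 0.62 × 3.7 = 2.294.

+2.3 percentage points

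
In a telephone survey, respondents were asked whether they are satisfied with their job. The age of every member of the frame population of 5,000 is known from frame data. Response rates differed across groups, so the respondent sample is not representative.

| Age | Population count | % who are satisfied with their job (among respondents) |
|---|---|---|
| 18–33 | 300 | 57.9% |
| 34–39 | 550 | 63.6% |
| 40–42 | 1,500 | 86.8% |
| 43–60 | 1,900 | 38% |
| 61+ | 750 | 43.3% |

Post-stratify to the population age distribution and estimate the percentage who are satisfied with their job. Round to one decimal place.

Weight each group's respondent value by its population share:
  18–33: (300/5,000) × 57.9 = 3.474
  34–39: (550/5,000) × 63.6 = 6.996
  40–42: (1,500/5,000) × 86.8 = 26.04
  43–60: (1,900/5,000) × 38 = 14.44
  61+: (750/5,000) × 43.3 = 6.495
Post-stratified estimate = 57.445 → 57.4%.

57.4%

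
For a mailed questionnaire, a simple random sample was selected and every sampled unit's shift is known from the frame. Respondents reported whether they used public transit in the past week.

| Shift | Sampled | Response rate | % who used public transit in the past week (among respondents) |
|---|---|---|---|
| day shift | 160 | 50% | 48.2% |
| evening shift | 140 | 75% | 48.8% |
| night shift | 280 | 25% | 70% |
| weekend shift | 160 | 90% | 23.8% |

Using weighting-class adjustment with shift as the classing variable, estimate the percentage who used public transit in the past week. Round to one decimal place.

51.3%

Weighting each respondent by the inverse class response rate inflates each class back to its sampled size, so the class weight is n_sampled:
  day shift: 160 × 48.2 = 7712
  evening shift: 140 × 48.8 = 6832
  night shift: 280 × 70 = 19,600
  weekend shift: 160 × 23.8 = 3808
Adjusted estimate = 37,952 / 740 = 51.2865 → 51.3%.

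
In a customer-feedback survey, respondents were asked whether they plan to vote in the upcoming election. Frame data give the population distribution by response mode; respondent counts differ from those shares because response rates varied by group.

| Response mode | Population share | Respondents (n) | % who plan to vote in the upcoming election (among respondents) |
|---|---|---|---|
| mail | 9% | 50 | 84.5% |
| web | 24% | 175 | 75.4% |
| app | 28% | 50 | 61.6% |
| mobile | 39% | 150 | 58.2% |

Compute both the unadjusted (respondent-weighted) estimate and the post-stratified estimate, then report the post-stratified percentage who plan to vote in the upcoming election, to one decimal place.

Unadjusted (pooled respondent) estimate weights by respondent counts:
  (50/425)×84.5 + (175/425)×75.4 + (50/425)×61.6 + (150/425)×58.2 = 68.7765%
Post-stratifying to population shares instead:
  0.09×84.5 + 0.24×75.4 + 0.28×61.6 + 0.39×58.2 = 65.647%

65.6%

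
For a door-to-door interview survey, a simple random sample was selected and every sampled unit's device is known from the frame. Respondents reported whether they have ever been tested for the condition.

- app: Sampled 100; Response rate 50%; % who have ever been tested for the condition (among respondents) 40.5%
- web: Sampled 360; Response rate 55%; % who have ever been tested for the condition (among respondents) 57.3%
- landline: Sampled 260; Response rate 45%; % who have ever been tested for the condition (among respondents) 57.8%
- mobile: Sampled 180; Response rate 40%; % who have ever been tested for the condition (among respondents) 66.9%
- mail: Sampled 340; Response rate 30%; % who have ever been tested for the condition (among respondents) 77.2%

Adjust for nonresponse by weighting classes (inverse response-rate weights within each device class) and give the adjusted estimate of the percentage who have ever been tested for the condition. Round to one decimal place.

Weighting each respondent by the inverse class response rate inflates each class back to its sampled size, so the class weight is n_sampled:
  app: 100 × 40.5 = 4050
  web: 360 × 57.3 = 20,628
  landline: 260 × 57.8 = 15,028
  mobile: 180 × 66.9 = 12042
  mail: 340 × 77.2 = 26,248
Adjusted estimate = 77,996 / 1,240 = 62.9 → 62.9%.

62.9%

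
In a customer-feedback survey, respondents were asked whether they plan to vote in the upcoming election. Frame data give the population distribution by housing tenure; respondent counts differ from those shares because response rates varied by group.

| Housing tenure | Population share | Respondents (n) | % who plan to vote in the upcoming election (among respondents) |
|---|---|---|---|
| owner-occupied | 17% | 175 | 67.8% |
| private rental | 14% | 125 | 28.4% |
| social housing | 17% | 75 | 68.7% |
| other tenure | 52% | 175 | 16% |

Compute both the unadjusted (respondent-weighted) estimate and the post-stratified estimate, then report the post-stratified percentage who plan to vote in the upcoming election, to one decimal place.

35.5%

Unadjusted (pooled respondent) estimate weights by respondent counts:
  (175/550)×67.8 + (125/550)×28.4 + (75/550)×68.7 + (175/550)×16 = 42.4864%
Post-stratified estimate weights by population shares:
  0.17×67.8 + 0.14×28.4 + 0.17×68.7 + 0.52×16 = 35.501%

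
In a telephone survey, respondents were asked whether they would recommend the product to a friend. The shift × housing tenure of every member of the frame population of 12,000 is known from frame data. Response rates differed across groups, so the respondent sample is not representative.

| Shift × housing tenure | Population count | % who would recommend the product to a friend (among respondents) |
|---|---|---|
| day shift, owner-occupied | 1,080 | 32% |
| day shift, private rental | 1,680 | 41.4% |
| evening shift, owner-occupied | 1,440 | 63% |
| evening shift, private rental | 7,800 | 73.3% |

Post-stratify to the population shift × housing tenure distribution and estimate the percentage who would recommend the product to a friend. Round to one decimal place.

63.9%

Each cell contributes population-share × respondent value:
  day shift, owner-occupied: (1,080/12,000) × 32 = 2.88
  day shift, private rental: (1,680/12,000) × 41.4 = 5.796
  evening shift, owner-occupied: (1,440/12,000) × 63 = 7.56
  evening shift, private rental: (7,800/12,000) × 73.3 = 47.645
Post-stratified estimate = 63.881 → 63.9%.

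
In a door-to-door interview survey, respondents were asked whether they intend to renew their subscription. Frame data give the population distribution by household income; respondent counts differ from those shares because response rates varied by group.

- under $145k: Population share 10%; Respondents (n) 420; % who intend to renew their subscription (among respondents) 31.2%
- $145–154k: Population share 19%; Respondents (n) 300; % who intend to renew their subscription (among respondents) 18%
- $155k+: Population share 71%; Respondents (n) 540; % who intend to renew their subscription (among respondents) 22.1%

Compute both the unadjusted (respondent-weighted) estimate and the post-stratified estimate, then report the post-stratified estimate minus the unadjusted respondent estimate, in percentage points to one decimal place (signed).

-1.9 percentage points

Without adjustment, the pooled respondent share is:
  (420/1260)×31.2 + (300/1260)×18 + (540/1260)×22.1 = 24.1571%
Post-stratified estimate weights by population shares:
  0.1×31.2 + 0.19×18 + 0.71×22.1 = 22.231%
Difference = 22.231 − 24.1571 = -1.9261 pp.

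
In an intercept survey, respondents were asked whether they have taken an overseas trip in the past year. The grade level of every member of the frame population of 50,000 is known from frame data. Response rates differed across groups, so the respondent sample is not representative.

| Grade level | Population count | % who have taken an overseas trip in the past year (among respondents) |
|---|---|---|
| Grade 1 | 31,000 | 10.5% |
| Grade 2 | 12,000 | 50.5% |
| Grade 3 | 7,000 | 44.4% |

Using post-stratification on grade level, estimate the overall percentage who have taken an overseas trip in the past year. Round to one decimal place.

Post-stratification weights by population share, not respondent share:
  Grade 1: (31,000/50,000) × 10.5 = 6.51
  Grade 2: (12,000/50,000) × 50.5 = 12.12
  Grade 3: (7,000/50,000) × 44.4 = 6.216
Post-stratified estimate = 24.846 → 24.8%.

24.8%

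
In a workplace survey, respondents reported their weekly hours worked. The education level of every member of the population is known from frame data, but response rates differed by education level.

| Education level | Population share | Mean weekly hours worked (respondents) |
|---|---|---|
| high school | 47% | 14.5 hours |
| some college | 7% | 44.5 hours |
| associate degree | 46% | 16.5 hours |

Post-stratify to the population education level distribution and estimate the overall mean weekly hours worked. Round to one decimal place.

Each cell contributes population-share × respondent value:
  high school: 0.47 × 14.5 = 6.815
  some college: 0.07 × 44.5 = 3.115
  associate degree: 0.46 × 16.5 = 7.59
Post-stratified estimate = 17.52 → 17.5.

17.5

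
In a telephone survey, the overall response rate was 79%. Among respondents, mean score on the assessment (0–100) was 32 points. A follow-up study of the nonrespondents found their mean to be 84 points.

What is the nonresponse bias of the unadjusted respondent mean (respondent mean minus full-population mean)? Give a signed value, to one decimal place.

-10.9

Nonresponse fraction = 1 − 0.79 = 0.21.
Bias = (nonresponse fraction) × (respondent mean − nonrespondent mean)
     = 0.21 × (32 − 84) = 0.21 × -52 = -10.92.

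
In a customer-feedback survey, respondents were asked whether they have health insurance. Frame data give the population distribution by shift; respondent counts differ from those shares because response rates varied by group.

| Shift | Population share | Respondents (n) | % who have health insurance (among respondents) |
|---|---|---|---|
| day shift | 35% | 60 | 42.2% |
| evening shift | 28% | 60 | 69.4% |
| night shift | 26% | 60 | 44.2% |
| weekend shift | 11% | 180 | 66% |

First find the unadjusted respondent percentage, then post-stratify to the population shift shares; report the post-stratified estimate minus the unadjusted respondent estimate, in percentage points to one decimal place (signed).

Unadjusted (pooled respondent) estimate weights by respondent counts:
  (60/360)×42.2 + (60/360)×69.4 + (60/360)×44.2 + (180/360)×66 = 58.9667%
Reweighting by population shift shares:
  0.35×42.2 + 0.28×69.4 + 0.26×44.2 + 0.11×66 = 52.954%
Difference = 52.954 − 58.9667 = -6.0127 pp.

-6.0 percentage points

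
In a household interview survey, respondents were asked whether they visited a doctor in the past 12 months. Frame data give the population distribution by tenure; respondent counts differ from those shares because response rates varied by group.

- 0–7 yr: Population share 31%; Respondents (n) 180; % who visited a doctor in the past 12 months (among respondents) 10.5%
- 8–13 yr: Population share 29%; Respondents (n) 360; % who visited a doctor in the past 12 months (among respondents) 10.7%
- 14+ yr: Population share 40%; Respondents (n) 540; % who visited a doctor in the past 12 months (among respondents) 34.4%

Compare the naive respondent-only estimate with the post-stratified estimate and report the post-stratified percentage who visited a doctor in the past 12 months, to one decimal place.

Unadjusted (pooled respondent) estimate weights by respondent counts:
  (180/1080)×10.5 + (360/1080)×10.7 + (540/1080)×34.4 = 22.5167%
Post-stratifying to population shares instead:
  0.31×10.5 + 0.29×10.7 + 0.4×34.4 = 20.118%

20.1%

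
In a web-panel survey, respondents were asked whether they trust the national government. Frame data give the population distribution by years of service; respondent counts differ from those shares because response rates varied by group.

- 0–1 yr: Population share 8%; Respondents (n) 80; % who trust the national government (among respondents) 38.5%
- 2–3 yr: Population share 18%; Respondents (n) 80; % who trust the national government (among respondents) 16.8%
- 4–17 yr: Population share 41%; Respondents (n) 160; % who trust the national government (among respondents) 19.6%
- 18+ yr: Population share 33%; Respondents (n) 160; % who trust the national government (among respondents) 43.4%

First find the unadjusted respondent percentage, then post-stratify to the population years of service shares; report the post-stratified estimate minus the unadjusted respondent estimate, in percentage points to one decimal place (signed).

Naive respondent-only estimate (weights = respondent counts):
  (80/480)×38.5 + (80/480)×16.8 + (160/480)×19.6 + (160/480)×43.4 = 30.2167%
Post-stratifying to population shares instead:
  0.08×38.5 + 0.18×16.8 + 0.41×19.6 + 0.33×43.4 = 28.462%
Difference = 28.462 − 30.2167 = -1.7547 pp.

-1.8 percentage points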